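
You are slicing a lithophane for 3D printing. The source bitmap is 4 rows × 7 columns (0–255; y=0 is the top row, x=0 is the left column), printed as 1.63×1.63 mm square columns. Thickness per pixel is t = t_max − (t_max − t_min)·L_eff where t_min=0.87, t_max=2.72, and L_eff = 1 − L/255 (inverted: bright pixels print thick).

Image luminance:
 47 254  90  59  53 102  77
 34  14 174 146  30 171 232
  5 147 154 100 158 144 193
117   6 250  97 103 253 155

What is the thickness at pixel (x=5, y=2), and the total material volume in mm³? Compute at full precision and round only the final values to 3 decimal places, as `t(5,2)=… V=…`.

t(5,2)=1.915 V=129.584

span = t_max - t_min = 2.72 - 0.87 = 1.850
L(5,2) = 144, L_eff = 1 - 144/255 = 0.435294 (inverted)
t(5,2) = 2.72 - 1.850·0.435294 = 1.915
Σt over all 4·7 pixels = 248741/5100 ≈ 48.7727451
V = pitch²·Σt = 1.63²·248741/5100 = 129.584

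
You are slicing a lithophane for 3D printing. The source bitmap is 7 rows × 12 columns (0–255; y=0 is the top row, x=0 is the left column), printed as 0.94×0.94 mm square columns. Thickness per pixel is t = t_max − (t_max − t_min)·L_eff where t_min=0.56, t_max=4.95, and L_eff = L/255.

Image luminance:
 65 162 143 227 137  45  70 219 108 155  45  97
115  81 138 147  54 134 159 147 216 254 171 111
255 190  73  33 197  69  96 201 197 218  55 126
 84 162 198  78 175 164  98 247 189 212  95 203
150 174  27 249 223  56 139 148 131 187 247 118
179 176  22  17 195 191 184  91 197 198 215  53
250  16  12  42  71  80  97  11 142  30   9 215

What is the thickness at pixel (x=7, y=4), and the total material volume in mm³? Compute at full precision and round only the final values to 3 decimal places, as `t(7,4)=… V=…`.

t(7,4)=2.402 V=194.641

span = t_max - t_min = 4.95 - 0.56 = 4.390
L(7,4) = 148, L_eff = 148/255 = 0.580392
t(7,4) = 4.95 - 4.390·0.580392 = 2.402
Σt over all 7·12 pixels = 5617177/25500 ≈ 220.2814510
V = pitch²·Σt = 0.94²·5617177/25500 = 194.641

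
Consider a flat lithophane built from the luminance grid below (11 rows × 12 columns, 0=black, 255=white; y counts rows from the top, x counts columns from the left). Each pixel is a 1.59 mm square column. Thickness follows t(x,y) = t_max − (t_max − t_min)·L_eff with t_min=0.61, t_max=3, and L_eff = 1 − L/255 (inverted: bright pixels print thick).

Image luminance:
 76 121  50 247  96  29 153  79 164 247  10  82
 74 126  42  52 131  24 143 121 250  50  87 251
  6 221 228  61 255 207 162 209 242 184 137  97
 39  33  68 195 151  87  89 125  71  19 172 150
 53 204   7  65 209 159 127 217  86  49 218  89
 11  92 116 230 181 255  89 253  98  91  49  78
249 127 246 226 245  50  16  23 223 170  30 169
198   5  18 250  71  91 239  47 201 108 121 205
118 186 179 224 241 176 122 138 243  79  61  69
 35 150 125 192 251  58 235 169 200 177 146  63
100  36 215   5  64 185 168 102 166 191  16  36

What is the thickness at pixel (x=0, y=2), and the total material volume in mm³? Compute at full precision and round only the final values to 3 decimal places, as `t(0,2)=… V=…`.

span = t_max - t_min = 3 - 0.61 = 2.390
L(0,2) = 6, L_eff = 1 - 6/255 = 0.976471 (inverted)
t(0,2) = 3 - 2.390·0.976471 = 0.666
Σt over all 11·12 pixels = 1540298/6375 ≈ 241.6153725
V = pitch²·Σt = 1.59²·1540298/6375 = 610.828

t(0,2)=0.666 V=610.828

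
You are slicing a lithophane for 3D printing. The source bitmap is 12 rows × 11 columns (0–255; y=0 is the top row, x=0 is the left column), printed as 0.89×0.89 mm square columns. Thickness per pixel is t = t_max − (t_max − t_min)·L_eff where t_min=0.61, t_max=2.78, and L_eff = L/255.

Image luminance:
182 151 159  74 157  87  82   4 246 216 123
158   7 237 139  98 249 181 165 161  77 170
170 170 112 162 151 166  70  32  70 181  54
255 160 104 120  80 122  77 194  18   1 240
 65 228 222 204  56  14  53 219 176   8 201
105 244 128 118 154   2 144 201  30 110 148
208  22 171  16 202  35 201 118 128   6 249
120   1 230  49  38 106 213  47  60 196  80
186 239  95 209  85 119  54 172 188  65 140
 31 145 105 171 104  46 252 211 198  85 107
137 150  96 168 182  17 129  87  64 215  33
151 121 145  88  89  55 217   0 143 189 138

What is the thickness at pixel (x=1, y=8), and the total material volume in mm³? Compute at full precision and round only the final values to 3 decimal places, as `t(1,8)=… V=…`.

t(1,8)=0.746 V=177.568

span = t_max - t_min = 2.78 - 0.61 = 2.170
L(1,8) = 239, L_eff = 239/255 = 0.937255
t(1,8) = 2.78 - 2.170·0.937255 = 0.746
Σt over all 12·11 pixels = 224.174
V = pitch²·Σt = 0.89²·224.174 = 177.568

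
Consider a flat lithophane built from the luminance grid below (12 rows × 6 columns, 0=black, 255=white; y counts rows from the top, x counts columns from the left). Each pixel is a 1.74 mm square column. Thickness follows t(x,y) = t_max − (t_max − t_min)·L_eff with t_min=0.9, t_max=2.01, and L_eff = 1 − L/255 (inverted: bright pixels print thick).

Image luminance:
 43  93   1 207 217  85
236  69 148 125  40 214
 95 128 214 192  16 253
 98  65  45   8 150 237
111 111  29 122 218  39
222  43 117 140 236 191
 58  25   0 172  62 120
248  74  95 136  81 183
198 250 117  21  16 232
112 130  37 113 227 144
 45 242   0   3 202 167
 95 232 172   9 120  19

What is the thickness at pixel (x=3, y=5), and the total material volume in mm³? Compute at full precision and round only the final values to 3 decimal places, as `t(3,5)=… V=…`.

t(3,5)=1.509 V=311.043

span = t_max - t_min = 2.01 - 0.9 = 1.110
L(3,5) = 140, L_eff = 1 - 140/255 = 0.450980 (inverted)
t(3,5) = 2.01 - 1.110·0.450980 = 1.509
Σt over all 12·6 pixels = 174651/1700 ≈ 102.7358824
V = pitch²·Σt = 1.74²·174651/1700 = 311.043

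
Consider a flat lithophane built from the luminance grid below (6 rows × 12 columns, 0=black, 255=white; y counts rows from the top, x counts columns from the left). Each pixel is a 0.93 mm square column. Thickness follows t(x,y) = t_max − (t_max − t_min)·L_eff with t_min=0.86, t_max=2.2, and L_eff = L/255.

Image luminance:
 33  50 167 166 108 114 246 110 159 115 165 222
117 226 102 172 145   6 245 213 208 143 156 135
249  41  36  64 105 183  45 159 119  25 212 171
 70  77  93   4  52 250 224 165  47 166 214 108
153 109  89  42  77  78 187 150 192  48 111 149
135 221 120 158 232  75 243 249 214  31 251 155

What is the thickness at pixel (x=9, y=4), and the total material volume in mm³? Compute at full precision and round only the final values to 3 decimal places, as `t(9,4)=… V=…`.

t(9,4)=1.948 V=92.137

span = t_max - t_min = 2.2 - 0.86 = 1.340
L(9,4) = 48, L_eff = 48/255 = 0.188235
t(9,4) = 2.2 - 1.340·0.188235 = 1.948
Σt over all 6·12 pixels = 1358243/12750 ≈ 106.5288627
V = pitch²·Σt = 0.93²·1358243/12750 = 92.137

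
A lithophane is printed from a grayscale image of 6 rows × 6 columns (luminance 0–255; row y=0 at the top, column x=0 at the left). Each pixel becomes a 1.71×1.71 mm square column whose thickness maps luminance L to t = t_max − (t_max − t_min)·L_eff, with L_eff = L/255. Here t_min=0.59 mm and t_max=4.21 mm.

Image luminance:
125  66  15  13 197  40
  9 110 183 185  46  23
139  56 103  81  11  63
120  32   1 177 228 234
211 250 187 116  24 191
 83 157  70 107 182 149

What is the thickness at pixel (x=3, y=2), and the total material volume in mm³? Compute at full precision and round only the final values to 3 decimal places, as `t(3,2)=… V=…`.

span = t_max - t_min = 4.21 - 0.59 = 3.620
L(3,2) = 81, L_eff = 81/255 = 0.317647
t(3,2) = 4.21 - 3.620·0.317647 = 3.060
Σt over all 6·6 pixels = 201881/2125 ≈ 95.0028235
V = pitch²·Σt = 1.71²·201881/2125 = 277.798

t(3,2)=3.060 V=277.798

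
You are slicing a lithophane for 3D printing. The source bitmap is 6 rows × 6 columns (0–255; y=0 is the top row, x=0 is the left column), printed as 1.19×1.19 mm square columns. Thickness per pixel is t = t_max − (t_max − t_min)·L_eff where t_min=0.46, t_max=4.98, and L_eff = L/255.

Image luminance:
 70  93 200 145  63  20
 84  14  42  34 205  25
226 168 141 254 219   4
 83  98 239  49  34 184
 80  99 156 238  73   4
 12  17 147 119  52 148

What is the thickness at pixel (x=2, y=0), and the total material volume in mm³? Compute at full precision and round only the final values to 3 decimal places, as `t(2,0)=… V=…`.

t(2,0)=1.435 V=157.515

span = t_max - t_min = 4.98 - 0.46 = 4.520
L(2,0) = 200, L_eff = 200/255 = 0.784314
t(2,0) = 4.98 - 4.520·0.784314 = 1.435
Σt over all 6·6 pixels = 709103/6375 ≈ 111.2318431
V = pitch²·Σt = 1.19²·709103/6375 = 157.515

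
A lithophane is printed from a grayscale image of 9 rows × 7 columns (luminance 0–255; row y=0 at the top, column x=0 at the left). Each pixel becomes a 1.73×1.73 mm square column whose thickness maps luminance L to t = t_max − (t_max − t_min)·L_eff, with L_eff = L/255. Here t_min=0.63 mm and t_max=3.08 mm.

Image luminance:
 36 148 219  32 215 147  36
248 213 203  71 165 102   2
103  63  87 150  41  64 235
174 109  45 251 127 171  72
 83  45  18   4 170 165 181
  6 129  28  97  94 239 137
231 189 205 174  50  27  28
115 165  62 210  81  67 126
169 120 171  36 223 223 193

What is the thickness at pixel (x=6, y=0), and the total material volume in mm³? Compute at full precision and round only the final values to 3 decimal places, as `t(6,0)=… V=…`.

span = t_max - t_min = 3.08 - 0.63 = 2.450
L(6,0) = 36, L_eff = 36/255 = 0.141176
t(6,0) = 3.08 - 2.450·0.141176 = 2.734
Σt over all 9·7 pixels = 303947/2550 ≈ 119.1949020
V = pitch²·Σt = 1.73²·303947/2550 = 356.738

t(6,0)=2.734 V=356.738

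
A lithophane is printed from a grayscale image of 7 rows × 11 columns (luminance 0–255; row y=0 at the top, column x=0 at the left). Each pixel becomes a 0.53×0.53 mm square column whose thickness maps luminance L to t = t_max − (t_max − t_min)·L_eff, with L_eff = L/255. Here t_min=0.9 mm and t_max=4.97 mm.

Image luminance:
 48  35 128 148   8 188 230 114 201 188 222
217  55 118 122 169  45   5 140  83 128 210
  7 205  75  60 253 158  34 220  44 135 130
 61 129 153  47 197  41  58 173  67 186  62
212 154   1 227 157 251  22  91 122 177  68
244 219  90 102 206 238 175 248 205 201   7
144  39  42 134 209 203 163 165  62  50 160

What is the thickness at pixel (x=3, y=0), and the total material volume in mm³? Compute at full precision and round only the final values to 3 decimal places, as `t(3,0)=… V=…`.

span = t_max - t_min = 4.97 - 0.9 = 4.070
L(3,0) = 148, L_eff = 148/255 = 0.580392
t(3,0) = 4.97 - 4.070·0.580392 = 2.608
Σt over all 7·11 pixels = 11308/51 ≈ 221.7254902
V = pitch²·Σt = 0.53²·11308/51 = 62.283

t(3,0)=2.608 V=62.283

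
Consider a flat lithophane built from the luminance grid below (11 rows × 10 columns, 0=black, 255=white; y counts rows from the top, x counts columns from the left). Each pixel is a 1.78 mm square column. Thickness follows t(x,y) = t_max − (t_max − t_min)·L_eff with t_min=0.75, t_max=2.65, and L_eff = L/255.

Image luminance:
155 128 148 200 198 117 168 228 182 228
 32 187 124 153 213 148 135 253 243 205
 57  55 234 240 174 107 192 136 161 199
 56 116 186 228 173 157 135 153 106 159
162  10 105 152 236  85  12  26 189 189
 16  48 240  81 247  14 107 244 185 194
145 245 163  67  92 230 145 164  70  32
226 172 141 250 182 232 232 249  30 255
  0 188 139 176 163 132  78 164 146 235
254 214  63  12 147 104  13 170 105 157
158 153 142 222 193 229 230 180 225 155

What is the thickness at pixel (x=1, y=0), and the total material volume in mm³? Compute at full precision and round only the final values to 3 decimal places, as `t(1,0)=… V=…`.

t(1,0)=1.696 V=525.091

span = t_max - t_min = 2.65 - 0.75 = 1.900
L(1,0) = 128, L_eff = 128/255 = 0.501961
t(1,0) = 2.65 - 1.900·0.501961 = 1.696
Σt over all 11·10 pixels = 84521/510 ≈ 165.7274510
V = pitch²·Σt = 1.78²·84521/510 = 525.091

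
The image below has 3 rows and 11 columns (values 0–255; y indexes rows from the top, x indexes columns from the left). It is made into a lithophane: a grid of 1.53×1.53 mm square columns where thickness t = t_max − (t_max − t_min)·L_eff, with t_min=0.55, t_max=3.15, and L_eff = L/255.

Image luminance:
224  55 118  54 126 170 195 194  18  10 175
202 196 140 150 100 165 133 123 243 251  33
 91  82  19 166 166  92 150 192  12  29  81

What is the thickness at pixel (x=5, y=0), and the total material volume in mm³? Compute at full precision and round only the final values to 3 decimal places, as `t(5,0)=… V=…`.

t(5,0)=1.417 V=144.165

span = t_max - t_min = 3.15 - 0.55 = 2.600
L(5,0) = 170, L_eff = 170/255 = 0.666667
t(5,0) = 3.15 - 2.600·0.666667 = 1.417
Σt over all 3·11 pixels = 20939/340 ≈ 61.5852941
V = pitch²·Σt = 1.53²·20939/340 = 144.165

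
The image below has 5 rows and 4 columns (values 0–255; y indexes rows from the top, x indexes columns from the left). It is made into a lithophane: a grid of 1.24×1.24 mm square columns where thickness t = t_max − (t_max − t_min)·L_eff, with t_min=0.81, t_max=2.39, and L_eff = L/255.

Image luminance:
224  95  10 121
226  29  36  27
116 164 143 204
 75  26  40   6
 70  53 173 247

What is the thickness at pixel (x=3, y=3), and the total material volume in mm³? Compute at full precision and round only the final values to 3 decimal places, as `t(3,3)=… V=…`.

t(3,3)=2.353 V=53.633

span = t_max - t_min = 2.39 - 0.81 = 1.580
L(3,3) = 6, L_eff = 6/255 = 0.023529
t(3,3) = 2.39 - 1.580·0.023529 = 2.353
Σt over all 5·4 pixels = 29649/850 ≈ 34.8811765
V = pitch²·Σt = 1.24²·29649/850 = 53.633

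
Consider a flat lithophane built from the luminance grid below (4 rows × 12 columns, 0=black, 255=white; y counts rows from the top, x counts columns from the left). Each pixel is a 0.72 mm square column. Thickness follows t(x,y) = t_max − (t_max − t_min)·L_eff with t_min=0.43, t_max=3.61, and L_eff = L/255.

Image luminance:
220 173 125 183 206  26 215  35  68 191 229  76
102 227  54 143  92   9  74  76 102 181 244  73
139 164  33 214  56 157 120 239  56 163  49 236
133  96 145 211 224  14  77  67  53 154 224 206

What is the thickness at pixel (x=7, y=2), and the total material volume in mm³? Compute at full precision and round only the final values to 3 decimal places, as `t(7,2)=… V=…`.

t(7,2)=0.630 V=48.751

span = t_max - t_min = 3.61 - 0.43 = 3.180
L(7,2) = 239, L_eff = 239/255 = 0.937255
t(7,2) = 3.61 - 3.180·0.937255 = 0.630
Σt over all 4·12 pixels = 199839/2125 ≈ 94.0418824
V = pitch²·Σt = 0.72²·199839/2125 = 48.751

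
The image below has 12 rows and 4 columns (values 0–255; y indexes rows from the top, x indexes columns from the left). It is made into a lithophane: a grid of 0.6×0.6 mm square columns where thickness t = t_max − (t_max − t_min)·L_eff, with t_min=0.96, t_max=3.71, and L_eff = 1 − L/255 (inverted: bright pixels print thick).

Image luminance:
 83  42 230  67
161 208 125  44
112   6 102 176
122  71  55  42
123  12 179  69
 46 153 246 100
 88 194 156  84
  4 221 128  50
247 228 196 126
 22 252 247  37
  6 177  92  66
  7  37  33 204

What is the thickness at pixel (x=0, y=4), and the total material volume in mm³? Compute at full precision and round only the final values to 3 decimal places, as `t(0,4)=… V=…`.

span = t_max - t_min = 3.71 - 0.96 = 2.750
L(0,4) = 123, L_eff = 1 - 123/255 = 0.517647 (inverted)
t(0,4) = 3.71 - 2.750·0.517647 = 2.286
Σt over all 12·4 pixels = 134047/1275 ≈ 105.1349020
V = pitch²·Σt = 0.6²·134047/1275 = 37.849

t(0,4)=2.286 V=37.849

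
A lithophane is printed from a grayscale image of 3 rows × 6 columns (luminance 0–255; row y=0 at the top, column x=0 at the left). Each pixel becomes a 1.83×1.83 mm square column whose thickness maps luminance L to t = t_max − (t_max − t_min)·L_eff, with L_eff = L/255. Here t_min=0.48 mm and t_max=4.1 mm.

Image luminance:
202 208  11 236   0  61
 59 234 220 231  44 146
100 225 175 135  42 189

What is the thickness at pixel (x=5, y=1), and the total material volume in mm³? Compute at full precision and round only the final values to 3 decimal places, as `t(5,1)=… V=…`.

t(5,1)=2.027 V=127.440

span = t_max - t_min = 4.1 - 0.48 = 3.620
L(5,1) = 146, L_eff = 146/255 = 0.572549
t(5,1) = 4.1 - 3.620·0.572549 = 2.027
Σt over all 3·6 pixels = 242596/6375 ≈ 38.0542745
V = pitch²·Σt = 1.83²·242596/6375 = 127.440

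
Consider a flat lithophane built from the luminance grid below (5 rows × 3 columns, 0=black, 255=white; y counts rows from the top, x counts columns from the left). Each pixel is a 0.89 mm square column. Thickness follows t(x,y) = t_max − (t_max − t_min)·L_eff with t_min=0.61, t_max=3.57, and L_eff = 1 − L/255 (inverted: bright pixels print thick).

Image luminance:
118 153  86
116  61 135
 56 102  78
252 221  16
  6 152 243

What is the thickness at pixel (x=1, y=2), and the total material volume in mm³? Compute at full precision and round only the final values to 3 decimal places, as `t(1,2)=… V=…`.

span = t_max - t_min = 3.57 - 0.61 = 2.960
L(1,2) = 102, L_eff = 1 - 102/255 = 0.600000 (inverted)
t(1,2) = 3.57 - 2.960·0.600000 = 1.794
Σt over all 5·3 pixels = 152929/5100 ≈ 29.9860784
V = pitch²·Σt = 0.89²·152929/5100 = 23.752

t(1,2)=1.794 V=23.752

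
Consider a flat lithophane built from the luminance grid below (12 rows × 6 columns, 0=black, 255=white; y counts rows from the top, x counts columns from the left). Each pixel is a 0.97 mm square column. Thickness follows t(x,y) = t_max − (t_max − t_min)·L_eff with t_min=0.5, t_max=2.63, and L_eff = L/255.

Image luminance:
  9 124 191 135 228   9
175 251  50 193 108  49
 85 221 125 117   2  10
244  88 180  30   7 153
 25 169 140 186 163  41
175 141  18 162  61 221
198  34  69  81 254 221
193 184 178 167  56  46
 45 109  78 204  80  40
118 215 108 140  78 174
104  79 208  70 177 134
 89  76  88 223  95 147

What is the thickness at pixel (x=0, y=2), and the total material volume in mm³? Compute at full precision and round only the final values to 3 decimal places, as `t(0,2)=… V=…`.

span = t_max - t_min = 2.63 - 0.5 = 2.130
L(0,2) = 85, L_eff = 85/255 = 0.333333
t(0,2) = 2.63 - 2.130·0.333333 = 1.920
Σt over all 12·6 pixels = 490747/4250 ≈ 115.4698824
V = pitch²·Σt = 0.97²·490747/4250 = 108.646

t(0,2)=1.920 V=108.646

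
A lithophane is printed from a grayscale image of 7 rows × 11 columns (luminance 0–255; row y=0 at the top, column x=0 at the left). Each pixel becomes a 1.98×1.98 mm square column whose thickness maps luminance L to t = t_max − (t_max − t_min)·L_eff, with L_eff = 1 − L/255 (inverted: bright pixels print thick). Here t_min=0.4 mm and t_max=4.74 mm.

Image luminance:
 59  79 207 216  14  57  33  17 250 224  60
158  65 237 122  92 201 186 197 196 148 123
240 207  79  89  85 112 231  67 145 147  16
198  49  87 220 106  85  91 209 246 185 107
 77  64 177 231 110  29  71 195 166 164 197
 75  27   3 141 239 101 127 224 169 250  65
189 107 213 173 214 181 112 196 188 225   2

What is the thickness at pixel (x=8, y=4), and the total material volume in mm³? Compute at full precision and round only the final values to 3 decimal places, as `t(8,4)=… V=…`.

t(8,4)=3.225 V=830.955

span = t_max - t_min = 4.74 - 0.4 = 4.340
L(8,4) = 166, L_eff = 1 - 166/255 = 0.349020 (inverted)
t(8,4) = 4.74 - 4.340·0.349020 = 3.225
Σt over all 7·11 pixels = 450408/2125 ≈ 211.9567059
V = pitch²·Σt = 1.98²·450408/2125 = 830.955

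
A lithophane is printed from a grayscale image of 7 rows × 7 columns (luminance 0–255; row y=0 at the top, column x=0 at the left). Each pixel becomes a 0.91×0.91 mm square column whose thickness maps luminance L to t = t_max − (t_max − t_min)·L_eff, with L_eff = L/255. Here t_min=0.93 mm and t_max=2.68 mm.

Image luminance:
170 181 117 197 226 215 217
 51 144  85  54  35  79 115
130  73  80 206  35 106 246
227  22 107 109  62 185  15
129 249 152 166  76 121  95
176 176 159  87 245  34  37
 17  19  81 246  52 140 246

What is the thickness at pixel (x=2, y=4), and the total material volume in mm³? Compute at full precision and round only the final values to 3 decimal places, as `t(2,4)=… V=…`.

t(2,4)=1.637 V=73.557

span = t_max - t_min = 2.68 - 0.93 = 1.750
L(2,4) = 152, L_eff = 152/255 = 0.596078
t(2,4) = 2.68 - 1.750·0.596078 = 1.637
Σt over all 7·7 pixels = 37751/425 ≈ 88.8258824
V = pitch²·Σt = 0.91²·37751/425 = 73.557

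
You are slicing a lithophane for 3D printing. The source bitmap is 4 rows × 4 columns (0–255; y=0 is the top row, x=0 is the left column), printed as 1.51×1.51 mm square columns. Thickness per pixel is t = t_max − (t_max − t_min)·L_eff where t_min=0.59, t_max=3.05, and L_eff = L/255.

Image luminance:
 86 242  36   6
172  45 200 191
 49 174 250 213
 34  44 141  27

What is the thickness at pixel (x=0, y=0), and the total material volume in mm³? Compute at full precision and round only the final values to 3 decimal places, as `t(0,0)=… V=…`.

t(0,0)=2.220 V=69.256

span = t_max - t_min = 3.05 - 0.59 = 2.460
L(0,0) = 86, L_eff = 86/255 = 0.337255
t(0,0) = 3.05 - 2.460·0.337255 = 2.220
Σt over all 4·4 pixels = 12909/425 ≈ 30.3741176
V = pitch²·Σt = 1.51²·12909/425 = 69.256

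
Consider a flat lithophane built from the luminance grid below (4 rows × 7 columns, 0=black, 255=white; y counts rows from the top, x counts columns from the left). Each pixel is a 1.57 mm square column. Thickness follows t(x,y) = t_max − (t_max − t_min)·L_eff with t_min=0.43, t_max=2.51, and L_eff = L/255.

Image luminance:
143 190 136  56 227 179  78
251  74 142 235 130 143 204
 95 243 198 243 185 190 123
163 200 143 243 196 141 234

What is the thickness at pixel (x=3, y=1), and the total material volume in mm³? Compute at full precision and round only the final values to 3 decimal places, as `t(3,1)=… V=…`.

t(3,1)=0.593 V=77.027

span = t_max - t_min = 2.51 - 0.43 = 2.080
L(3,1) = 235, L_eff = 235/255 = 0.921569
t(3,1) = 2.51 - 2.080·0.921569 = 0.593
Σt over all 4·7 pixels = 13281/425 ≈ 31.2494118
V = pitch²·Σt = 1.57²·13281/425 = 77.027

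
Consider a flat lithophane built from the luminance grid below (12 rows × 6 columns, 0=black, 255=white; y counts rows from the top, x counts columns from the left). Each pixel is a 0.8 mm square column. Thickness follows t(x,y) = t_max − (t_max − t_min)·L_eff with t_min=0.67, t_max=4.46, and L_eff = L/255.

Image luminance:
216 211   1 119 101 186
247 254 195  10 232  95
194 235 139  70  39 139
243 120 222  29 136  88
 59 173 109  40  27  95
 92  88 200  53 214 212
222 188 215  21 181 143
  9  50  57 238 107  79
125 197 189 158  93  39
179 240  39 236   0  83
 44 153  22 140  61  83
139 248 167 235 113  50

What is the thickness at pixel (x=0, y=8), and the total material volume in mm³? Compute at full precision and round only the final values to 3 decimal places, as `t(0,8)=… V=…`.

span = t_max - t_min = 4.46 - 0.67 = 3.790
L(0,8) = 125, L_eff = 125/255 = 0.490196
t(0,8) = 4.46 - 3.790·0.490196 = 2.602
Σt over all 12·6 pixels = 769351/4250 ≈ 181.0237647
V = pitch²·Σt = 0.8²·769351/4250 = 115.855

t(0,8)=2.602 V=115.855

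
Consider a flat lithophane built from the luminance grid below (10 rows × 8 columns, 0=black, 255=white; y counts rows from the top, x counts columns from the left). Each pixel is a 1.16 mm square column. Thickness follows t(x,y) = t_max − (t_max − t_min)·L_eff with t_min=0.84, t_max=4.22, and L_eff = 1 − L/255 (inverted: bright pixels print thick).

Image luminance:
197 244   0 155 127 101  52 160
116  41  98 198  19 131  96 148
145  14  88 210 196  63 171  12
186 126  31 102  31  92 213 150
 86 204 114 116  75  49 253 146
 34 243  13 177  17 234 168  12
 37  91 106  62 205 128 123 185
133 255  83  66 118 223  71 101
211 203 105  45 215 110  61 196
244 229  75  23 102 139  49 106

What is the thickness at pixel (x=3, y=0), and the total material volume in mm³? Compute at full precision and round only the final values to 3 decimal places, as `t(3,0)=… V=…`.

span = t_max - t_min = 4.22 - 0.84 = 3.380
L(3,0) = 155, L_eff = 1 - 155/255 = 0.392157 (inverted)
t(3,0) = 4.22 - 3.380·0.392157 = 2.895
Σt over all 10·8 pixels = 1252613/6375 ≈ 196.4883137
V = pitch²·Σt = 1.16²·1252613/6375 = 264.395

t(3,0)=2.895 V=264.395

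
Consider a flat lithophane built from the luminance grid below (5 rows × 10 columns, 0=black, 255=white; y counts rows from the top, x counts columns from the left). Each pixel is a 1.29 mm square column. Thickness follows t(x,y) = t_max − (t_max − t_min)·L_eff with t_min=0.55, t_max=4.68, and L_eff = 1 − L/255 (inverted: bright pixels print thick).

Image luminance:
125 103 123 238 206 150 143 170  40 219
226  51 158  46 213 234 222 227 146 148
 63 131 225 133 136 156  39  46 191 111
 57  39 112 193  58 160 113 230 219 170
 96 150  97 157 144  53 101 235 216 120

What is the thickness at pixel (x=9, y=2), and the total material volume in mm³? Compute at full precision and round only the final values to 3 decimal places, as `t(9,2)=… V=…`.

span = t_max - t_min = 4.68 - 0.55 = 4.130
L(9,2) = 111, L_eff = 1 - 111/255 = 0.564706 (inverted)
t(9,2) = 4.68 - 4.130·0.564706 = 2.348
Σt over all 5·10 pixels = 3649657/25500 ≈ 143.1238039
V = pitch²·Σt = 1.29²·3649657/25500 = 238.172

t(9,2)=2.348 V=238.172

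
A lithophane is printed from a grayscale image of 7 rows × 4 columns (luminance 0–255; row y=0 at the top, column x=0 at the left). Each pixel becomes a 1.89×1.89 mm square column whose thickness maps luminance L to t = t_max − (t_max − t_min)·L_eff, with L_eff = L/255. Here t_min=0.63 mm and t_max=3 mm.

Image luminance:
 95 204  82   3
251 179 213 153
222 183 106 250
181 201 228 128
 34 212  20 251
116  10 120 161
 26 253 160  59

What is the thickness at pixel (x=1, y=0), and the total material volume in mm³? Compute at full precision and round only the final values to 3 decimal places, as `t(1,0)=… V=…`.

t(1,0)=1.104 V=163.905

span = t_max - t_min = 3 - 0.63 = 2.370
L(1,0) = 204, L_eff = 204/255 = 0.800000
t(1,0) = 3 - 2.370·0.800000 = 1.104
Σt over all 7·4 pixels = 390021/8500 ≈ 45.8848235
V = pitch²·Σt = 1.89²·390021/8500 = 163.905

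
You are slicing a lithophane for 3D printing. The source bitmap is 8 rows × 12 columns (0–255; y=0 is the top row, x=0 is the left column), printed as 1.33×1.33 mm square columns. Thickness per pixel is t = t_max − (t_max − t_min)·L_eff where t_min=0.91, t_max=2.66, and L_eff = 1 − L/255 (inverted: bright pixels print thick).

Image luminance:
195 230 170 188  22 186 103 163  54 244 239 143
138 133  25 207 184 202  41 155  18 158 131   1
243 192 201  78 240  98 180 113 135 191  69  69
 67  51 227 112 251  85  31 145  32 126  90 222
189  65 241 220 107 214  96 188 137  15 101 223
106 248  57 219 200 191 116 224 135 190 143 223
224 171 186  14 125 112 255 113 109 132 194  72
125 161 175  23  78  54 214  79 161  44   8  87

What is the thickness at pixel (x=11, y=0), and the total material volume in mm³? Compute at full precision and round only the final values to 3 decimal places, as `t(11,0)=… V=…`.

t(11,0)=1.891 V=316.496

span = t_max - t_min = 2.66 - 0.91 = 1.750
L(11,0) = 143, L_eff = 1 - 143/255 = 0.439216 (inverted)
t(11,0) = 2.66 - 1.750·0.439216 = 1.891
Σt over all 8·12 pixels = 456253/2550 ≈ 178.9227451
V = pitch²·Σt = 1.33²·456253/2550 = 316.496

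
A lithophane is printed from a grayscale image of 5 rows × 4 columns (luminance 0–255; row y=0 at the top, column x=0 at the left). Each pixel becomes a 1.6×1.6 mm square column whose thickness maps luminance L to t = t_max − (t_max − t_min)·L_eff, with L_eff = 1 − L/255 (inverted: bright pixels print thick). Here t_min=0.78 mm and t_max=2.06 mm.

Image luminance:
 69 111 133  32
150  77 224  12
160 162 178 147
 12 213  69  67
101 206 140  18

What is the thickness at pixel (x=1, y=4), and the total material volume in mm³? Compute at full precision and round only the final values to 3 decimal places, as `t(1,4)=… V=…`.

t(1,4)=1.814 V=69.247

span = t_max - t_min = 2.06 - 0.78 = 1.280
L(1,4) = 206, L_eff = 1 - 206/255 = 0.192157 (inverted)
t(1,4) = 2.06 - 1.280·0.192157 = 1.814
Σt over all 5·4 pixels = 172442/6375 ≈ 27.0497255
V = pitch²·Σt = 1.6²·172442/6375 = 69.247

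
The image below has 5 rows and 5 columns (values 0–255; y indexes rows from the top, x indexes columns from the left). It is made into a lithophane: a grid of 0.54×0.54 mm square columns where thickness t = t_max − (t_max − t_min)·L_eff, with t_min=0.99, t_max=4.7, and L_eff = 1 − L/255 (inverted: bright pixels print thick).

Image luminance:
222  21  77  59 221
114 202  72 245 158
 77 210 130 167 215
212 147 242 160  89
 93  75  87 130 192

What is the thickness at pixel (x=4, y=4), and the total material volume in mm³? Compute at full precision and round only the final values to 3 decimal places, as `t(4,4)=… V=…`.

t(4,4)=3.783 V=22.562

span = t_max - t_min = 4.7 - 0.99 = 3.710
L(4,4) = 192, L_eff = 1 - 192/255 = 0.247059 (inverted)
t(4,4) = 4.7 - 3.710·0.247059 = 3.783
Σt over all 5·5 pixels = 493258/6375 ≈ 77.3738039
V = pitch²·Σt = 0.54²·493258/6375 = 22.562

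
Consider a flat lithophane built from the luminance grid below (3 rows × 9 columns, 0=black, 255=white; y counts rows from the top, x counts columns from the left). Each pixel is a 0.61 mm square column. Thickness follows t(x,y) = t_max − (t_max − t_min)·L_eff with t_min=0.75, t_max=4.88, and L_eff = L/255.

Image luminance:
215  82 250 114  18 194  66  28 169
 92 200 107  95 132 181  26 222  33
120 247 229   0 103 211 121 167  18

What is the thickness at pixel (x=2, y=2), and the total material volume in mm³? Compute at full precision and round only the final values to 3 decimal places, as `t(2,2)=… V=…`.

span = t_max - t_min = 4.88 - 0.75 = 4.130
L(2,2) = 229, L_eff = 229/255 = 0.898039
t(2,2) = 4.88 - 4.130·0.898039 = 1.171
Σt over all 3·9 pixels = 96958/1275 ≈ 76.0454902
V = pitch²·Σt = 0.61²·96958/1275 = 28.297

t(2,2)=1.171 V=28.297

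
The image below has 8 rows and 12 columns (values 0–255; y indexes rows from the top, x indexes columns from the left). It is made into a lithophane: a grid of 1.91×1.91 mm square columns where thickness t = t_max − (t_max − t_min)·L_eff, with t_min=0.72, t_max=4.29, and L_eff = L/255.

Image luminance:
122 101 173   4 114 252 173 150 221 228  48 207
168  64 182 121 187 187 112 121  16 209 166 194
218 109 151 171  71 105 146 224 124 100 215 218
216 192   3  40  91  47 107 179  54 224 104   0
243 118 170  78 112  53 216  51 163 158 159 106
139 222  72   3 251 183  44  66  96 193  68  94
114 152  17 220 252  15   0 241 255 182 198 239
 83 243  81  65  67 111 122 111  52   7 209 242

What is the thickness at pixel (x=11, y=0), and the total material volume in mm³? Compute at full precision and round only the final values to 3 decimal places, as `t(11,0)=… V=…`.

span = t_max - t_min = 4.29 - 0.72 = 3.570
L(11,0) = 207, L_eff = 207/255 = 0.811765
t(11,0) = 4.29 - 3.570·0.811765 = 1.392
Σt over all 8·12 pixels = 230.33
V = pitch²·Σt = 1.91²·230.33 = 840.267

t(11,0)=1.392 V=840.267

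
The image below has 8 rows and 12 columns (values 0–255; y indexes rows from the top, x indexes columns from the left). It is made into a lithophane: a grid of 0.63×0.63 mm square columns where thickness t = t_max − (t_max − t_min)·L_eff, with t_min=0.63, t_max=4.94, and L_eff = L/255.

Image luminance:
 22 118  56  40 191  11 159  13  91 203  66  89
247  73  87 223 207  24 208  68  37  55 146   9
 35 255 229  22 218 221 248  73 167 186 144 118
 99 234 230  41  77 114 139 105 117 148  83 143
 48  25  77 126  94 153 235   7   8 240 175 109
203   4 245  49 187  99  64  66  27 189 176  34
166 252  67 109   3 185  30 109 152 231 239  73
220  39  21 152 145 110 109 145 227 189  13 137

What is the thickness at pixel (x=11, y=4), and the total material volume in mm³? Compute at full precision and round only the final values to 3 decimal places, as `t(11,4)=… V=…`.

span = t_max - t_min = 4.94 - 0.63 = 4.310
L(11,4) = 109, L_eff = 109/255 = 0.427451
t(11,4) = 4.94 - 4.310·0.427451 = 3.098
Σt over all 8·12 pixels = 589259/2125 ≈ 277.2983529
V = pitch²·Σt = 0.63²·589259/2125 = 110.060

t(11,4)=3.098 V=110.060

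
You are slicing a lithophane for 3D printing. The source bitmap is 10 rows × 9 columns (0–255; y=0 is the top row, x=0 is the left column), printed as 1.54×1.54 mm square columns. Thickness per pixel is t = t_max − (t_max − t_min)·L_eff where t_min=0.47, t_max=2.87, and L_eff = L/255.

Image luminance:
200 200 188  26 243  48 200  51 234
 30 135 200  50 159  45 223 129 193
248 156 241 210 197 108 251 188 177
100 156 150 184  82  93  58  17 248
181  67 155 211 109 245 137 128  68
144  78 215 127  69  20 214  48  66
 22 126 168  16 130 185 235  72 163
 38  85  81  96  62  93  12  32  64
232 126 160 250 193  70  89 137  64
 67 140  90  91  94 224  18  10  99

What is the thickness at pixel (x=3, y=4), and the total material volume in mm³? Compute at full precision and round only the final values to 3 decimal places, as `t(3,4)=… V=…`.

t(3,4)=0.884 V=355.135

span = t_max - t_min = 2.87 - 0.47 = 2.400
L(3,4) = 211, L_eff = 211/255 = 0.827451
t(3,4) = 2.87 - 2.400·0.827451 = 0.884
Σt over all 10·9 pixels = 127283/850 ≈ 149.7447059
V = pitch²·Σt = 1.54²·127283/850 = 355.135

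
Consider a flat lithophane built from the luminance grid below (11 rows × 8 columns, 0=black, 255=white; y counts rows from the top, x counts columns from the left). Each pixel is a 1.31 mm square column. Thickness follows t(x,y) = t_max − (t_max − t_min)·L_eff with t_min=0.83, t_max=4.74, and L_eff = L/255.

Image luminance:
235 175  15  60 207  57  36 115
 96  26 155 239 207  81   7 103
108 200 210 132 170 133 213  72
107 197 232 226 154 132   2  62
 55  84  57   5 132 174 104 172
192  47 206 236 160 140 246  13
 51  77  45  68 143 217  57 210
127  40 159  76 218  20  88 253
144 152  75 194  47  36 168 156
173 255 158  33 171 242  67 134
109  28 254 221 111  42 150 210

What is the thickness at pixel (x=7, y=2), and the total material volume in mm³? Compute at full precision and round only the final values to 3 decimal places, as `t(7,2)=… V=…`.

span = t_max - t_min = 4.74 - 0.83 = 3.910
L(7,2) = 72, L_eff = 72/255 = 0.282353
t(7,2) = 4.74 - 3.910·0.282353 = 3.636
Σt over all 11·8 pixels = 182131/750 ≈ 242.8413333
V = pitch²·Σt = 1.31²·182131/750 = 416.740

t(7,2)=3.636 V=416.740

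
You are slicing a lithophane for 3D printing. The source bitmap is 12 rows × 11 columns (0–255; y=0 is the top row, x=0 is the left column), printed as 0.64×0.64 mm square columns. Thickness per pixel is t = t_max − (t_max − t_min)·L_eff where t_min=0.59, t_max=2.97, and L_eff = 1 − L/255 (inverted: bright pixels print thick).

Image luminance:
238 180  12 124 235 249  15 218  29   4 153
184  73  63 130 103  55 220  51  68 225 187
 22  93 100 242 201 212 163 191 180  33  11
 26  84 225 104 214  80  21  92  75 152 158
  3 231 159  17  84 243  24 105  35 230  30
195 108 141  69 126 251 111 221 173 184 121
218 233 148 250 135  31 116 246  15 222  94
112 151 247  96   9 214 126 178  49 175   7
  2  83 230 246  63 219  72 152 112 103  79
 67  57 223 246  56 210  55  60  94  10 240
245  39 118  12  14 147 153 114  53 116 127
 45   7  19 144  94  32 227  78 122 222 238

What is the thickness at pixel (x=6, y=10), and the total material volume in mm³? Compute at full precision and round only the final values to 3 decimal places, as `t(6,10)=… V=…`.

span = t_max - t_min = 2.97 - 0.59 = 2.380
L(6,10) = 153, L_eff = 1 - 153/255 = 0.400000 (inverted)
t(6,10) = 2.97 - 2.380·0.400000 = 2.018
Σt over all 12·11 pixels = 231.628
V = pitch²·Σt = 0.64²·231.628 = 94.875

t(6,10)=2.018 V=94.875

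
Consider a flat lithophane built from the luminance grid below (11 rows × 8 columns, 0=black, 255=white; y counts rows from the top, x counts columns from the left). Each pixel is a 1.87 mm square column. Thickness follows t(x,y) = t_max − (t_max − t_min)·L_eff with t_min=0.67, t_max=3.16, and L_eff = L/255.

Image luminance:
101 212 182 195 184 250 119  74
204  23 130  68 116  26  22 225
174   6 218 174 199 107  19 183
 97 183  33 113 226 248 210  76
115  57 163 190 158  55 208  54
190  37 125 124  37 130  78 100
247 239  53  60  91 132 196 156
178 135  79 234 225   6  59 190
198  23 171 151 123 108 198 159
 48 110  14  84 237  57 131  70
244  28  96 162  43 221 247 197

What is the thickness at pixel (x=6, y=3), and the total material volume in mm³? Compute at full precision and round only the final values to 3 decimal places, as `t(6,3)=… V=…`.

span = t_max - t_min = 3.16 - 0.67 = 2.490
L(6,3) = 210, L_eff = 210/255 = 0.823529
t(6,3) = 3.16 - 2.490·0.823529 = 1.109
Σt over all 11·8 pixels = 699693/4250 ≈ 164.6336471
V = pitch²·Σt = 1.87²·699693/4250 = 575.707

t(6,3)=1.109 V=575.707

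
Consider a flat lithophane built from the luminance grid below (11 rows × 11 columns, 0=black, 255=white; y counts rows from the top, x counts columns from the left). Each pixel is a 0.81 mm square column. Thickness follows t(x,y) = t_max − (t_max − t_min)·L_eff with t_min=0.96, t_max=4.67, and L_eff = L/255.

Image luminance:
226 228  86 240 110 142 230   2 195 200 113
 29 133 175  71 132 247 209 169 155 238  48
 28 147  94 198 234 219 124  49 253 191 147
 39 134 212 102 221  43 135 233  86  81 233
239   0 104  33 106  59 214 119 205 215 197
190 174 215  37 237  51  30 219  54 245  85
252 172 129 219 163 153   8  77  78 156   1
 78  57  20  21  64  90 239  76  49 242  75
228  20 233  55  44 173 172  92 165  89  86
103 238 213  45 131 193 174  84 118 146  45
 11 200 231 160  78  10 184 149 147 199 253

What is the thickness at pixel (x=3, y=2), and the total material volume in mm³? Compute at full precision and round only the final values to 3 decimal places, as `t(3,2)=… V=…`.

t(3,2)=1.789 V=213.268

span = t_max - t_min = 4.67 - 0.96 = 3.710
L(3,2) = 198, L_eff = 198/255 = 0.776471
t(3,2) = 4.67 - 3.710·0.776471 = 1.789
Σt over all 11·11 pixels = 1381483/4250 ≈ 325.0548235
V = pitch²·Σt = 0.81²·1381483/4250 = 213.268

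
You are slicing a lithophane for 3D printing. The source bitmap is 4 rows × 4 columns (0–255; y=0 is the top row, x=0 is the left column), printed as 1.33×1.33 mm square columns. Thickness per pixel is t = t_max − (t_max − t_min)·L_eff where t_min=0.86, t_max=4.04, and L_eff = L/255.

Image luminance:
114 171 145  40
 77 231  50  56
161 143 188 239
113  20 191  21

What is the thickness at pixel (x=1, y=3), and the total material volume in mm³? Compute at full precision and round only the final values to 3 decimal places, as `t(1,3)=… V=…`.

span = t_max - t_min = 4.04 - 0.86 = 3.180
L(1,3) = 20, L_eff = 20/255 = 0.078431
t(1,3) = 4.04 - 3.180·0.078431 = 3.791
Σt over all 4·4 pixels = 17084/425 ≈ 40.1976471
V = pitch²·Σt = 1.33²·17084/425 = 71.106

t(1,3)=3.791 V=71.106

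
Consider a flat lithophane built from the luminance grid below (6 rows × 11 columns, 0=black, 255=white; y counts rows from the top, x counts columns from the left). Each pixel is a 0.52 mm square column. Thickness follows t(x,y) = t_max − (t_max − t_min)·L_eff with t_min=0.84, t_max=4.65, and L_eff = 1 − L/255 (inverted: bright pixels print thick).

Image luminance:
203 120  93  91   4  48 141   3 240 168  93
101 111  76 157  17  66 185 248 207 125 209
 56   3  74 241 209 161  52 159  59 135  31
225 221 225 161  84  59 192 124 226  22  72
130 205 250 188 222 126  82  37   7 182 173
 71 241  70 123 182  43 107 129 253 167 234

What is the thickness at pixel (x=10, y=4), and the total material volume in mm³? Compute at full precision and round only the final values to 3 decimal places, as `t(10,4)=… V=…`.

span = t_max - t_min = 4.65 - 0.84 = 3.810
L(10,4) = 173, L_eff = 1 - 173/255 = 0.321569 (inverted)
t(10,4) = 4.65 - 3.810·0.321569 = 3.425
Σt over all 6·11 pixels = 1578553/8500 ≈ 185.7121176
V = pitch²·Σt = 0.52²·1578553/8500 = 50.217

t(10,4)=3.425 V=50.217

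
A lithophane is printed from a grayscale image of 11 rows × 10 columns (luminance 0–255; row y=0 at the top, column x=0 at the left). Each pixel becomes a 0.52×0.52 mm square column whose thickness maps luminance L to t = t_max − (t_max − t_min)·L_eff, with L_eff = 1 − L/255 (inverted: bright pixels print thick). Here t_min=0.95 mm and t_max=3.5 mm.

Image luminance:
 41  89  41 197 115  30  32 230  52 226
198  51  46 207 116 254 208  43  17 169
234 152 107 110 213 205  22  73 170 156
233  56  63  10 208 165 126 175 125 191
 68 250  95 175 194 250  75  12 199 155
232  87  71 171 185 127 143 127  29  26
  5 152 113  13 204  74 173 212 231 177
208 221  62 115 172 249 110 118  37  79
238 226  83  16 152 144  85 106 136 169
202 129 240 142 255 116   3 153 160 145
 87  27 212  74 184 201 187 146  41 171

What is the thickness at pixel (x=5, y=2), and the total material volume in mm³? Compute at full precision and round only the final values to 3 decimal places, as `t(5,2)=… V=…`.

span = t_max - t_min = 3.5 - 0.95 = 2.550
L(5,2) = 205, L_eff = 1 - 205/255 = 0.196078 (inverted)
t(5,2) = 3.5 - 2.550·0.196078 = 3.000
Σt over all 11·10 pixels = 252.32
V = pitch²·Σt = 0.52²·252.32 = 68.227

t(5,2)=3.000 V=68.227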